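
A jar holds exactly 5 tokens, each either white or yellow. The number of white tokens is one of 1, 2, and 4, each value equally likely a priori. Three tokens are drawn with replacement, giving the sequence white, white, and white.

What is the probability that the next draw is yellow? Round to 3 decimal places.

0.252

For each hypothesis, P(data | H) works out to: P(data | r = 1) = (1/5)(1/5)(1/5) = 1/125; P(data | r = 2) = (2/5)(2/5)(2/5) = 8/125; P(data | r = 4) = (4/5)(4/5)(4/5) = 64/125.
Weighting by the prior gives 1/3 · 1/125 = 1/375, 1/3 · 8/125 = 8/375, 1/3 · 64/125 = 64/375; summing to 73/375.
The posterior is then P(r = 1 | data) = 1/73, P(r = 2 | data) = 8/73, P(r = 4 | data) = 64/73.
Averaging over the posterior, P(yellow next | data) = (4/5)(1/73) + (3/5)(8/73) + (1/5)(64/73) = 92/365.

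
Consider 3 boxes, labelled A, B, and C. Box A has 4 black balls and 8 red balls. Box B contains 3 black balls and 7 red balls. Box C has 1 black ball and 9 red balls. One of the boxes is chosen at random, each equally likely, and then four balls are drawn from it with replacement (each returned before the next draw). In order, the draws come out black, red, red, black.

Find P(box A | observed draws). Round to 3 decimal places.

0.486

For each hypothesis, P(data | H) works out to: P(data | box A) = (4/12)(8/12)(8/12)(4/12) = 0.049383; P(data | box B) = (3/10)(7/10)(7/10)(3/10) = 0.0441; P(data | box C) = (1/10)(9/10)(9/10)(1/10) = 0.0081.
Weighting by the prior gives 1/3 · 0.049383 = 0.016461, 1/3 · 0.0441 = 0.0147, 1/3 · 0.0081 = 0.0027; these sum to 0.033861.
Therefore the posterior P(box A | data) = (0.016461) / (0.033861) = 0.48613.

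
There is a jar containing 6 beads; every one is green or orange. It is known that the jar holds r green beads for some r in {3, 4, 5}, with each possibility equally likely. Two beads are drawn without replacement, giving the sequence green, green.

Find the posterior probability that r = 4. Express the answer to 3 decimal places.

For each hypothesis, P(data | H) works out to: P(data | r = 3) = (3/6)(2/5) = 1/5; P(data | r = 4) = (4/6)(3/5) = 2/5; P(data | r = 5) = (5/6)(4/5) = 2/3.
Multiplying each by its prior: 1/3 · 1/5 = 1/15, 1/3 · 2/5 = 2/15, 1/3 · 2/3 = 2/9; these sum to 19/45.
By Bayes' rule, P(r = 4 | data) = (2/15) / (19/45) = 6/19.

0.316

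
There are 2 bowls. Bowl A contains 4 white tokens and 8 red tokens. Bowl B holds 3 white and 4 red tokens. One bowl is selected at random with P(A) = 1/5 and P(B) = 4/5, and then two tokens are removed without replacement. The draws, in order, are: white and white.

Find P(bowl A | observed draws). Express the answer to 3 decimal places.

Under each hypothesis, the probability of the observed sequence is: P(data | bowl A) = (4/12)(3/11) = 1/11; P(data | bowl B) = (3/7)(2/6) = 1/7.
Weighting by the prior gives 1/5 · 1/11 = 1/55, 4/5 · 1/7 = 4/35; with total 51/385.
So P(bowl A | data) = (1/55) / (51/385) = 7/51.

0.137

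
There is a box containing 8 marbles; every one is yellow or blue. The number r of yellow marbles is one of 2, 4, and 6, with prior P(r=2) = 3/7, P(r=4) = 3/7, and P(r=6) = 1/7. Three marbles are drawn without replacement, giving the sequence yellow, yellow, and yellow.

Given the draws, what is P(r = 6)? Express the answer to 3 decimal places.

0.625

The likelihood of the observed sequence under each hypothesis: P(data | r = 2) = (2/8)(1/7)(0/6) = 0; P(data | r = 4) = (4/8)(3/7)(2/6) = 1/14; P(data | r = 6) = (6/8)(5/7)(4/6) = 5/14.
Multiplying each by its prior: 3/7 · 0 = 0, 3/7 · 1/14 = 3/98, 1/7 · 5/14 = 5/98; with total 4/49.
Therefore the posterior P(r = 6 | data) = (5/98) / (4/49) = 5/8.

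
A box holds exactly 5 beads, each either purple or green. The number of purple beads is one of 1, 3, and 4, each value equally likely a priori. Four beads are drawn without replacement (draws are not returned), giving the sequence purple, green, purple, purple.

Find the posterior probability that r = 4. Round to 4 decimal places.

Under each hypothesis, the probability of the observed sequence is: P(data | r = 1) = (1/5)(4/4)(0/3) = 0; P(data | r = 3) = (3/5)(2/4)(2/3)(1/2) = 1/10; P(data | r = 4) = (4/5)(1/4)(3/3)(2/2) = 1/5.
Multiplying each by its prior: 1/3 · 0 = 0, 1/3 · 1/10 = 1/30, 1/3 · 1/5 = 1/15; summing to 1/10.
So P(r = 4 | data) = (1/15) / (1/10) = 2/3.

0.6667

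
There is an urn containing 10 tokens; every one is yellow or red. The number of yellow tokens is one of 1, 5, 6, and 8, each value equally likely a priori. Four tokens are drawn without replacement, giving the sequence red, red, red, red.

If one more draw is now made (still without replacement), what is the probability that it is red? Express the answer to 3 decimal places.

0.802

For each hypothesis, P(data | H) works out to: P(data | r = 1) = (9/10)(8/9)(7/8)(6/7) = 3/5; P(data | r = 5) = (5/10)(4/9)(3/8)(2/7) = 1/42; P(data | r = 6) = (4/10)(3/9)(2/8)(1/7) = 1/210; P(data | r = 8) = (2/10)(1/9)(0/8) = 0.
The prior-weighted likelihoods are 1/4 · 3/5 = 3/20, 1/4 · 1/42 = 1/168, 1/4 · 1/210 = 1/840, 1/4 · 0 = 0; with total 11/70.
Normalising, the posterior is P(r = 1 | data) = 21/22, P(r = 5 | data) = 5/132, P(r = 6 | data) = 1/132, P(r = 8 | data) = 0.
The predictive probability is P(red next | data) = (5/6)(21/22) + (1/6)(5/132) + (0)(1/132) = 635/792.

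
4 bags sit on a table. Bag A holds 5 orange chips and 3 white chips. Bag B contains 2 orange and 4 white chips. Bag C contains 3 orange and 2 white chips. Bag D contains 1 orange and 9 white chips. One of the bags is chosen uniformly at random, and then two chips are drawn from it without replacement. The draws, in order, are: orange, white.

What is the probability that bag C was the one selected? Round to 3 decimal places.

0.321

Compute the likelihood of the observed sequence for each case: P(data | bag A) = (5/8)(3/7) = 15/56; P(data | bag B) = (2/6)(4/5) = 4/15; P(data | bag C) = (3/5)(2/4) = 3/10; P(data | bag D) = (1/10)(9/9) = 1/10.
The prior-weighted likelihoods are 1/4 · 15/56 = 15/224, 1/4 · 4/15 = 1/15, 1/4 · 3/10 = 3/40, 1/4 · 1/10 = 1/40; these sum to 157/672.
Therefore the posterior P(bag C | data) = (3/40) / (157/672) = 252/785.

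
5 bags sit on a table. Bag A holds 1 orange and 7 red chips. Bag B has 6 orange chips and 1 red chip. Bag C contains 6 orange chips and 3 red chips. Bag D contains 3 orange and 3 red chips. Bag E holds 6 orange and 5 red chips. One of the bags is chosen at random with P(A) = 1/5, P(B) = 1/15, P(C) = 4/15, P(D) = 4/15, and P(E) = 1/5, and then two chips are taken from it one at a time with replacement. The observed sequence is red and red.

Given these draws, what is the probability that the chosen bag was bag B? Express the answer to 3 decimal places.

Under each hypothesis, the probability of the observed sequence is: P(data | bag A) = (7/8)(7/8) = 0.76562; P(data | bag B) = (1/7)(1/7) = 0.020408; P(data | bag C) = (3/9)(3/9) = 0.11111; P(data | bag D) = (3/6)(3/6) = 0.25; P(data | bag E) = (5/11)(5/11) = 0.20661.
Weighting by the prior gives 1/5 · 0.76562 = 0.15313, 1/15 · 0.020408 = 0.0013605, 4/15 · 0.11111 = 0.02963, 4/15 · 0.25 = 0.066667, 1/5 · 0.20661 = 0.041322; with total 0.2921.
Hence P(bag B | data) = (0.0013605) / (0.2921) = 0.0046577.

0.005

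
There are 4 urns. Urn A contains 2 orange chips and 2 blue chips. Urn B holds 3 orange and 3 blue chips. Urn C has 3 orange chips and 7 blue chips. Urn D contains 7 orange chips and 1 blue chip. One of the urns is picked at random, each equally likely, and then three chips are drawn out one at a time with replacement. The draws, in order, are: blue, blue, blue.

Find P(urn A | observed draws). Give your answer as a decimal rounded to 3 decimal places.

The likelihood of the observed sequence under each hypothesis: P(data | urn A) = (2/4)(2/4)(2/4) = 0.125; P(data | urn B) = (3/6)(3/6)(3/6) = 0.125; P(data | urn C) = (7/10)(7/10)(7/10) = 0.343; P(data | urn D) = (1/8)(1/8)(1/8) = 0.0019531.
Weighting by the prior gives 1/4 · 0.125 = 0.03125, 1/4 · 0.125 = 0.03125, 1/4 · 0.343 = 0.08575, 1/4 · 0.0019531 = 0.00048828; with total 0.14874.
Therefore the posterior P(urn A | data) = (0.03125) / (0.14874) = 0.2101.

0.210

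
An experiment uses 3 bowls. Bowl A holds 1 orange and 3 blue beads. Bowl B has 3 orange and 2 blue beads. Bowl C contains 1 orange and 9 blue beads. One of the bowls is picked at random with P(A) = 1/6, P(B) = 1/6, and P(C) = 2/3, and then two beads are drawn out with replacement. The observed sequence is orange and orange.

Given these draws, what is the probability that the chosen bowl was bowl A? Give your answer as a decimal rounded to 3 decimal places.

0.135

The likelihood of the observed sequence under each hypothesis: P(data | bowl A) = (1/4)(1/4) = 1/16; P(data | bowl B) = (3/5)(3/5) = 9/25; P(data | bowl C) = (1/10)(1/10) = 1/100.
Weighting by the prior gives 1/6 · 1/16 = 1/96, 1/6 · 9/25 = 3/50, 2/3 · 1/100 = 1/150; these sum to 37/480.
Therefore the posterior P(bowl A | data) = (1/96) / (37/480) = 5/37.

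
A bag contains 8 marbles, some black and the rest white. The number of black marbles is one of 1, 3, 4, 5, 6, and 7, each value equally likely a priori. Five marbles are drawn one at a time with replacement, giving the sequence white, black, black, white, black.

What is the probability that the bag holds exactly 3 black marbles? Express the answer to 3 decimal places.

The likelihood of the observed sequence under each hypothesis: P(data | r = 1) = (7/8)(1/8)(1/8)(7/8)(1/8) = 0.0014954; P(data | r = 3) = (5/8)(3/8)(3/8)(5/8)(3/8) = 0.020599; P(data | r = 4) = (4/8)(4/8)(4/8)(4/8)(4/8) = 0.03125; P(data | r = 5) = (3/8)(5/8)(5/8)(3/8)(5/8) = 0.034332; P(data | r = 6) = (2/8)(6/8)(6/8)(2/8)(6/8) = 0.026367; P(data | r = 7) = (1/8)(7/8)(7/8)(1/8)(7/8) = 0.010468.
Multiplying each by its prior: 1/6 · 0.0014954 = 0.00024923, 1/6 · 0.020599 = 0.0034332, 1/6 · 0.03125 = 0.0052083, 1/6 · 0.034332 = 0.005722, 1/6 · 0.026367 = 0.0043945, 1/6 · 0.010468 = 0.0017446; these sum to 0.020752.
So P(r = 3 | data) = (0.0034332) / (0.020752) = 0.16544.

0.165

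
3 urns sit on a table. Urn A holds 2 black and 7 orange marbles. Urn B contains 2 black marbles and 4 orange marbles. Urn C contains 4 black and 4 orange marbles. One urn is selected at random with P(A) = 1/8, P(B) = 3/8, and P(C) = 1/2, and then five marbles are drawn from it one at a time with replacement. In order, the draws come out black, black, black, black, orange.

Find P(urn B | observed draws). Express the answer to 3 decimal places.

0.163

For each hypothesis, P(data | H) works out to: P(data | urn A) = (2/9)(2/9)(2/9)(2/9)(7/9) = 0.0018967; P(data | urn B) = (2/6)(2/6)(2/6)(2/6)(4/6) = 0.0082305; P(data | urn C) = (4/8)(4/8)(4/8)(4/8)(4/8) = 0.03125.
Multiplying each by its prior: 1/8 · 0.0018967 = 0.00023709, 3/8 · 0.0082305 = 0.0030864, 1/2 · 0.03125 = 0.015625; with total 0.018949.
So P(urn B | data) = (0.0030864) / (0.018949) = 0.16288.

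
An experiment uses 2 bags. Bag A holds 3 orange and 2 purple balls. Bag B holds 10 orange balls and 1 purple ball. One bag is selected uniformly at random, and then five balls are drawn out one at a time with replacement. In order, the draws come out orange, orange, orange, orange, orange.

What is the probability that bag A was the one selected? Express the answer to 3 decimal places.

0.111

Compute the likelihood of the observed sequence for each case: P(data | bag A) = (3/5)(3/5)(3/5)(3/5)(3/5) = 0.07776; P(data | bag B) = (10/11)(10/11)(10/11)(10/11)(10/11) = 0.62092.
The prior-weighted likelihoods are 1/2 · 0.07776 = 0.03888, 1/2 · 0.62092 = 0.31046; these sum to 0.34934.
Therefore the posterior P(bag A | data) = (0.03888) / (0.34934) = 0.1113.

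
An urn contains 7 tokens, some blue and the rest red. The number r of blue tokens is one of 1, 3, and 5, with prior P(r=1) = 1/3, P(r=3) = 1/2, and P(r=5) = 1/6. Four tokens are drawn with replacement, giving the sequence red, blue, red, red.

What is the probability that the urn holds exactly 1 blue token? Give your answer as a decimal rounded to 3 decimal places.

0.412

Under each hypothesis, the probability of the observed sequence is: P(data | r = 1) = (6/7)(1/7)(6/7)(6/7) = 0.089963; P(data | r = 3) = (4/7)(3/7)(4/7)(4/7) = 0.079967; P(data | r = 5) = (2/7)(5/7)(2/7)(2/7) = 0.01666.
Weighting by the prior gives 1/3 · 0.089963 = 0.029988, 1/2 · 0.079967 = 0.039983, 1/6 · 0.01666 = 0.0027766; with total 0.072747.
So P(r = 1 | data) = (0.029988) / (0.072747) = 0.41221.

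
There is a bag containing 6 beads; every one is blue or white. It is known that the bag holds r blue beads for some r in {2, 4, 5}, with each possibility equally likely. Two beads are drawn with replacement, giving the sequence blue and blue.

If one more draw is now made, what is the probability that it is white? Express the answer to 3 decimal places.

Compute the likelihood of the observed sequence for each case: P(data | r = 2) = (2/6)(2/6) = 1/9; P(data | r = 4) = (4/6)(4/6) = 4/9; P(data | r = 5) = (5/6)(5/6) = 25/36.
The prior-weighted likelihoods are 1/3 · 1/9 = 1/27, 1/3 · 4/9 = 4/27, 1/3 · 25/36 = 25/108; these sum to 5/12.
The posterior is then P(r = 2 | data) = 4/45, P(r = 4 | data) = 16/45, P(r = 5 | data) = 5/9.
The predictive probability is P(white next | data) = (2/3)(4/45) + (1/3)(16/45) + (1/6)(5/9) = 73/270.

0.270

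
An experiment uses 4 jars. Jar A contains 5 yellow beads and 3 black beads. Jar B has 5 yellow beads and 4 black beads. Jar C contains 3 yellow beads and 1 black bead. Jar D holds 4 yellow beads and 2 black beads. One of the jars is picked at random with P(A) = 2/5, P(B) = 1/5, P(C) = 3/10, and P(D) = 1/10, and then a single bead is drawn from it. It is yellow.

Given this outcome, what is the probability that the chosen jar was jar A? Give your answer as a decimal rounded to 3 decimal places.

0.383

For each hypothesis, P(data | H) works out to: P(data | jar A) = (5/8) = 5/8; P(data | jar B) = (5/9) = 5/9; P(data | jar C) = (3/4) = 3/4; P(data | jar D) = (4/6) = 2/3.
Multiplying each by its prior: 2/5 · 5/8 = 1/4, 1/5 · 5/9 = 1/9, 3/10 · 3/4 = 9/40, 1/10 · 2/3 = 1/15; summing to 47/72.
Therefore the posterior P(jar A | data) = (1/4) / (47/72) = 18/47.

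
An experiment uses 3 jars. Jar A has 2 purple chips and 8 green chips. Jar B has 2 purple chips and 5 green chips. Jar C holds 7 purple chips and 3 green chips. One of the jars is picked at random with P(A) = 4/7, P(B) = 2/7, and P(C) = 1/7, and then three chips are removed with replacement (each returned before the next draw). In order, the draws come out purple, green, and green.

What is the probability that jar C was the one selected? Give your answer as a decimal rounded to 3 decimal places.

0.073

For each hypothesis, P(data | H) works out to: P(data | jar A) = (2/10)(8/10)(8/10) = 0.128; P(data | jar B) = (2/7)(5/7)(5/7) = 0.14577; P(data | jar C) = (7/10)(3/10)(3/10) = 0.063.
Weighting by the prior gives 4/7 · 0.128 = 0.073143, 2/7 · 0.14577 = 0.041649, 1/7 · 0.063 = 0.009; summing to 0.12379.
Therefore the posterior P(jar C | data) = (0.009) / (0.12379) = 0.072702.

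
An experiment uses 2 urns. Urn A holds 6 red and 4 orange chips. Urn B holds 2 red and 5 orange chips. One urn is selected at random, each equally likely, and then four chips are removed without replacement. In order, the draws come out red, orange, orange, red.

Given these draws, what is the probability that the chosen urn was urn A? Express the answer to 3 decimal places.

0.600

Under each hypothesis, the probability of the observed sequence is: P(data | urn A) = (6/10)(4/9)(3/8)(5/7) = 1/14; P(data | urn B) = (2/7)(5/6)(4/5)(1/4) = 1/21.
The prior-weighted likelihoods are 1/2 · 1/14 = 1/28, 1/2 · 1/21 = 1/42; summing to 5/84.
By Bayes' rule, P(urn A | data) = (1/28) / (5/84) = 3/5.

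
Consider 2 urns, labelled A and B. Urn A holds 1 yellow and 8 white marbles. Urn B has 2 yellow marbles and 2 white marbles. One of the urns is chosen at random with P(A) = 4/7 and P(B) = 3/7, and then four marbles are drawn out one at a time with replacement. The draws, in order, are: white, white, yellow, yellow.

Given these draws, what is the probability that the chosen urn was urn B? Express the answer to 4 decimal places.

Under each hypothesis, the probability of the observed sequence is: P(data | urn A) = (8/9)(8/9)(1/9)(1/9) = 0.0097546; P(data | urn B) = (2/4)(2/4)(2/4)(2/4) = 0.0625.
The prior-weighted likelihoods are 4/7 · 0.0097546 = 0.0055741, 3/7 · 0.0625 = 0.026786; summing to 0.03236.
Hence P(urn B | data) = (0.026786) / (0.03236) = 0.82775.

0.8277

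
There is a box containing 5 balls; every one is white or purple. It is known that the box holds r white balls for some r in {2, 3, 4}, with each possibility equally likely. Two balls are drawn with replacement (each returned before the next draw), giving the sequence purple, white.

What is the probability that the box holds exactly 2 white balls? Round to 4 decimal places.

The likelihood of the observed sequence under each hypothesis: P(data | r = 2) = (3/5)(2/5) = 6/25; P(data | r = 3) = (2/5)(3/5) = 6/25; P(data | r = 4) = (1/5)(4/5) = 4/25.
Multiplying each by its prior: 1/3 · 6/25 = 2/25, 1/3 · 6/25 = 2/25, 1/3 · 4/25 = 4/75; summing to 16/75.
So P(r = 2 | data) = (2/25) / (16/75) = 3/8.

0.3750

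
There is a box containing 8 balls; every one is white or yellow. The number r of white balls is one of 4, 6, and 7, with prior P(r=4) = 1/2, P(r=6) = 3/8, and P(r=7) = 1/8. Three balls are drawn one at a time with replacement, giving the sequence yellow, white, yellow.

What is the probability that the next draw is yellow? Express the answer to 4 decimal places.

0.4384

Under each hypothesis, the probability of the observed sequence is: P(data | r = 4) = (4/8)(4/8)(4/8) = 0.125; P(data | r = 6) = (2/8)(6/8)(2/8) = 0.046875; P(data | r = 7) = (1/8)(7/8)(1/8) = 0.013672.
Weighting by the prior gives 1/2 · 0.125 = 0.0625, 3/8 · 0.046875 = 0.017578, 1/8 · 0.013672 = 0.001709; these sum to 0.081787.
The posterior is then P(r = 4 | data) = 0.76418, P(r = 6 | data) = 0.21493, P(r = 7 | data) = 0.020896.
The predictive probability is P(yellow next | data) = (1/2)(0.76418) + (1/4)(0.21493) + (1/8)(0.020896) = 0.43843.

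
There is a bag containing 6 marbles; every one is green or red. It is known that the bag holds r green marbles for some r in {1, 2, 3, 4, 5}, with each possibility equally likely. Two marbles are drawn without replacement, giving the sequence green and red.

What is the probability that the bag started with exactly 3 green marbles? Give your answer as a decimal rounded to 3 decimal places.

0.257

For each hypothesis, P(data | H) works out to: P(data | r = 1) = (1/6)(5/5) = 1/6; P(data | r = 2) = (2/6)(4/5) = 4/15; P(data | r = 3) = (3/6)(3/5) = 3/10; P(data | r = 4) = (4/6)(2/5) = 4/15; P(data | r = 5) = (5/6)(1/5) = 1/6.
Multiplying each by its prior: 1/5 · 1/6 = 1/30, 1/5 · 4/15 = 4/75, 1/5 · 3/10 = 3/50, 1/5 · 4/15 = 4/75, 1/5 · 1/6 = 1/30; these sum to 7/30.
Therefore the posterior P(r = 3 | data) = (3/50) / (7/30) = 9/35.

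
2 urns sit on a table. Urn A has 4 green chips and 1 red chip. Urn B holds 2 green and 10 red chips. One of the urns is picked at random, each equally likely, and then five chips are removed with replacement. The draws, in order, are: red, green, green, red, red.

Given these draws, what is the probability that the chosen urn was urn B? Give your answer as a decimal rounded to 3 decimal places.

0.758

The likelihood of the observed sequence under each hypothesis: P(data | urn A) = (1/5)(4/5)(4/5)(1/5)(1/5) = 0.00512; P(data | urn B) = (10/12)(2/12)(2/12)(10/12)(10/12) = 0.016075.
Multiplying each by its prior: 1/2 · 0.00512 = 0.00256, 1/2 · 0.016075 = 0.0080376; with total 0.010598.
By Bayes' rule, P(urn B | data) = (0.0080376) / (0.010598) = 0.75843.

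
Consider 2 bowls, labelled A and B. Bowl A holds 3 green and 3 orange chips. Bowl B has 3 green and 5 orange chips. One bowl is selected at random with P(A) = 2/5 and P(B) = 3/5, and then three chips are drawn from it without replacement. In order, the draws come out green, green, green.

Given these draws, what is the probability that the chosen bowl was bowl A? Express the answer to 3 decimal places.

0.651

Under each hypothesis, the probability of the observed sequence is: P(data | bowl A) = (3/6)(2/5)(1/4) = 0.05; P(data | bowl B) = (3/8)(2/7)(1/6) = 0.017857.
The prior-weighted likelihoods are 2/5 · 0.05 = 0.02, 3/5 · 0.017857 = 0.010714; these sum to 0.030714.
Hence P(bowl A | data) = (0.02) / (0.030714) = 0.65116.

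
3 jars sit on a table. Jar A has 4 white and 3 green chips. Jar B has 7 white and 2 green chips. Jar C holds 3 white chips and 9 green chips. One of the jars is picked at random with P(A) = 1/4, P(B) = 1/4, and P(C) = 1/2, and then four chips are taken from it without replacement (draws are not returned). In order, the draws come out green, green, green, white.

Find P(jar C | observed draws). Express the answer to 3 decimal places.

Compute the likelihood of the observed sequence for each case: P(data | jar A) = (3/7)(2/6)(1/5)(4/4) = 0.028571; P(data | jar B) = (2/9)(1/8)(0/7) = 0; P(data | jar C) = (9/12)(8/11)(7/10)(3/9) = 0.12727.
Multiplying each by its prior: 1/4 · 0.028571 = 0.0071429, 1/4 · 0 = 0, 1/2 · 0.12727 = 0.063636; these sum to 0.070779.
Hence P(jar C | data) = (0.063636) / (0.070779) = 0.89908.

0.899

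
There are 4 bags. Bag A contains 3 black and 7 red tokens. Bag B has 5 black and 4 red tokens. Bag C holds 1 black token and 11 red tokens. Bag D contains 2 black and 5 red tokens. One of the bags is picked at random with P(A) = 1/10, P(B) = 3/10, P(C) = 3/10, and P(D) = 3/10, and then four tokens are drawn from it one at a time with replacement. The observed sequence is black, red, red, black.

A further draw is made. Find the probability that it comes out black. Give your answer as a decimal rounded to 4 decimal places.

For each hypothesis, P(data | H) works out to: P(data | bag A) = (3/10)(7/10)(7/10)(3/10) = 0.0441; P(data | bag B) = (5/9)(4/9)(4/9)(5/9) = 0.060966; P(data | bag C) = (1/12)(11/12)(11/12)(1/12) = 0.0058353; P(data | bag D) = (2/7)(5/7)(5/7)(2/7) = 0.041649.
Multiplying each by its prior: 1/10 · 0.0441 = 0.00441, 3/10 · 0.060966 = 0.01829, 3/10 · 0.0058353 = 0.0017506, 3/10 · 0.041649 = 0.012495; summing to 0.036945.
Normalising, the posterior is P(bag A | data) = 0.11937, P(bag B | data) = 0.49505, P(bag C | data) = 0.047383, P(bag D | data) = 0.3382.
So P(black next | data) = Σ P(black next | H) P(H | data) = (3/10)(0.11937) + (5/9)(0.49505) + (1/12)(0.047383) + (2/7)(0.3382) = 0.41142.

0.4114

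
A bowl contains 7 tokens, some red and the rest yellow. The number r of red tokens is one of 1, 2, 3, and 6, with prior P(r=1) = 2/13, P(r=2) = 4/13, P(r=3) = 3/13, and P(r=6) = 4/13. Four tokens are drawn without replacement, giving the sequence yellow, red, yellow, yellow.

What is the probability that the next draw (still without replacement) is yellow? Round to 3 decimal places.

The likelihood of the observed sequence under each hypothesis: P(data | r = 1) = (6/7)(1/6)(5/5)(4/4) = 1/7; P(data | r = 2) = (5/7)(2/6)(4/5)(3/4) = 1/7; P(data | r = 3) = (4/7)(3/6)(3/5)(2/4) = 3/35; P(data | r = 6) = (1/7)(6/6)(0/5) = 0.
Multiplying each by its prior: 2/13 · 1/7 = 2/91, 4/13 · 1/7 = 4/91, 3/13 · 3/35 = 9/455, 4/13 · 0 = 0; with total 3/35.
Dividing through by the total gives posterior P(r = 1 | data) = 10/39, P(r = 2 | data) = 20/39, P(r = 3 | data) = 3/13, P(r = 6 | data) = 0.
The predictive probability is P(yellow next | data) = (1)(10/39) + (2/3)(20/39) + (1/3)(3/13) = 79/117.

0.675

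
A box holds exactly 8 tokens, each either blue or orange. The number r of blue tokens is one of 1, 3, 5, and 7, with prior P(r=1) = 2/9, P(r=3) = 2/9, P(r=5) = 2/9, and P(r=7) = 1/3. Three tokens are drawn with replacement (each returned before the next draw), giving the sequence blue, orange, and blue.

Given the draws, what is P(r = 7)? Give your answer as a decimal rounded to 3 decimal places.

0.367

For each hypothesis, P(data | H) works out to: P(data | r = 1) = (1/8)(7/8)(1/8) = 0.013672; P(data | r = 3) = (3/8)(5/8)(3/8) = 0.087891; P(data | r = 5) = (5/8)(3/8)(5/8) = 0.14648; P(data | r = 7) = (7/8)(1/8)(7/8) = 0.095703.
Multiplying each by its prior: 2/9 · 0.013672 = 0.0030382, 2/9 · 0.087891 = 0.019531, 2/9 · 0.14648 = 0.032552, 1/3 · 0.095703 = 0.031901; with total 0.087023.
Therefore the posterior P(r = 7 | data) = (0.031901) / (0.087023) = 0.36658.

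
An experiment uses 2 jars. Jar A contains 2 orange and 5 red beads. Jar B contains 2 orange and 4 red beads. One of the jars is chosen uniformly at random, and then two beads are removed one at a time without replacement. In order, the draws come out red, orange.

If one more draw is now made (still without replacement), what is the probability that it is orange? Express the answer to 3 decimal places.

Under each hypothesis, the probability of the observed sequence is: P(data | jar A) = (5/7)(2/6) = 5/21; P(data | jar B) = (4/6)(2/5) = 4/15.
Weighting by the prior gives 1/2 · 5/21 = 5/42, 1/2 · 4/15 = 2/15; these sum to 53/210.
Normalising, the posterior is P(jar A | data) = 25/53, P(jar B | data) = 28/53.
So P(orange next | data) = Σ P(orange next | H) P(H | data) = (1/5)(25/53) + (1/4)(28/53) = 12/53.

0.226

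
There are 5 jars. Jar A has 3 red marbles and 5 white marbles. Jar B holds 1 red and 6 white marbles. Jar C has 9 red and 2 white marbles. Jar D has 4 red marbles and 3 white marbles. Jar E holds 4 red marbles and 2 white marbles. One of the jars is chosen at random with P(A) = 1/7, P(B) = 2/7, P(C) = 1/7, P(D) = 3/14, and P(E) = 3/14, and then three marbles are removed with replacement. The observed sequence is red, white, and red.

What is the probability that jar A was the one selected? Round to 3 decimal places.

Compute the likelihood of the observed sequence for each case: P(data | jar A) = (3/8)(5/8)(3/8) = 0.087891; P(data | jar B) = (1/7)(6/7)(1/7) = 0.017493; P(data | jar C) = (9/11)(2/11)(9/11) = 0.12171; P(data | jar D) = (4/7)(3/7)(4/7) = 0.13994; P(data | jar E) = (4/6)(2/6)(4/6) = 0.14815.
Weighting by the prior gives 1/7 · 0.087891 = 0.012556, 2/7 · 0.017493 = 0.0049979, 1/7 · 0.12171 = 0.017388, 3/14 · 0.13994 = 0.029988, 3/14 · 0.14815 = 0.031746; with total 0.096675.
By Bayes' rule, P(jar A | data) = (0.012556) / (0.096675) = 0.12988.

0.130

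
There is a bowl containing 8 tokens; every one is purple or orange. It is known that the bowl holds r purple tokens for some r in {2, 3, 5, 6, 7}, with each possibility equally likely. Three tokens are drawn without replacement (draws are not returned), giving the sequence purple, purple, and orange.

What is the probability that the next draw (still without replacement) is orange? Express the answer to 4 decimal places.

0.3529

Compute the likelihood of the observed sequence for each case: P(data | r = 2) = (2/8)(1/7)(6/6) = 1/28; P(data | r = 3) = (3/8)(2/7)(5/6) = 5/56; P(data | r = 5) = (5/8)(4/7)(3/6) = 5/28; P(data | r = 6) = (6/8)(5/7)(2/6) = 5/28; P(data | r = 7) = (7/8)(6/7)(1/6) = 1/8.
Multiplying each by its prior: 1/5 · 1/28 = 1/140, 1/5 · 5/56 = 1/56, 1/5 · 5/28 = 1/28, 1/5 · 5/28 = 1/28, 1/5 · 1/8 = 1/40; summing to 17/140.
Dividing through by the total gives posterior P(r = 2 | data) = 1/17, P(r = 3 | data) = 5/34, P(r = 5 | data) = 5/17, P(r = 6 | data) = 5/17, P(r = 7 | data) = 7/34.
The predictive probability is P(orange next | data) = (1)(1/17) + (4/5)(5/34) + (2/5)(5/17) + (1/5)(5/17) + (0)(7/34) = 6/17.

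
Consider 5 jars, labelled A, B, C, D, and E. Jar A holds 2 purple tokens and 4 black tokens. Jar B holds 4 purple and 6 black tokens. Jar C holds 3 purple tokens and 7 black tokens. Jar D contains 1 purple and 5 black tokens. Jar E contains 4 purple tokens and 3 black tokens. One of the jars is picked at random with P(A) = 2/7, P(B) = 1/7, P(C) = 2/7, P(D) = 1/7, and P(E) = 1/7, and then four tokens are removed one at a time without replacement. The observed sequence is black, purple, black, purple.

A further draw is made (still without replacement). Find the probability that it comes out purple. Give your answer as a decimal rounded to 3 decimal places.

0.250

Under each hypothesis, the probability of the observed sequence is: P(data | jar A) = (4/6)(2/5)(3/4)(1/3) = 1/15; P(data | jar B) = (6/10)(4/9)(5/8)(3/7) = 1/14; P(data | jar C) = (7/10)(3/9)(6/8)(2/7) = 1/20; P(data | jar D) = (5/6)(1/5)(4/4)(0/3) = 0; P(data | jar E) = (3/7)(4/6)(2/5)(3/4) = 3/35.
Weighting by the prior gives 2/7 · 1/15 = 2/105, 1/7 · 1/14 = 1/98, 2/7 · 1/20 = 1/70, 1/7 · 0 = 0, 1/7 · 3/35 = 3/245; with total 41/735.
The posterior is then P(jar A | data) = 14/41, P(jar B | data) = 15/82, P(jar C | data) = 21/82, P(jar D | data) = 0, P(jar E | data) = 9/41.
The predictive probability is P(purple next | data) = (0)(14/41) + (1/3)(15/82) + (1/6)(21/82) + (2/3)(9/41) = 1/4.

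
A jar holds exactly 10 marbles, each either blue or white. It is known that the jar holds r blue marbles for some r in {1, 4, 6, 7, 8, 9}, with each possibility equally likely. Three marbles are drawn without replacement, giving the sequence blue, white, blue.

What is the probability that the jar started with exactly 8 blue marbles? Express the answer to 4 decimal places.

Under each hypothesis, the probability of the observed sequence is: P(data | r = 1) = (1/10)(9/9)(0/8) = 0; P(data | r = 4) = (4/10)(6/9)(3/8) = 0.1; P(data | r = 6) = (6/10)(4/9)(5/8) = 0.16667; P(data | r = 7) = (7/10)(3/9)(6/8) = 0.175; P(data | r = 8) = (8/10)(2/9)(7/8) = 0.15556; P(data | r = 9) = (9/10)(1/9)(8/8) = 0.1.
The prior-weighted likelihoods are 1/6 · 0 = 0, 1/6 · 0.1 = 0.016667, 1/6 · 0.16667 = 0.027778, 1/6 · 0.175 = 0.029167, 1/6 · 0.15556 = 0.025926, 1/6 · 0.1 = 0.016667; with total 0.1162.
Therefore the posterior P(r = 8 | data) = (0.025926) / (0.1162) = 0.22311.

0.2231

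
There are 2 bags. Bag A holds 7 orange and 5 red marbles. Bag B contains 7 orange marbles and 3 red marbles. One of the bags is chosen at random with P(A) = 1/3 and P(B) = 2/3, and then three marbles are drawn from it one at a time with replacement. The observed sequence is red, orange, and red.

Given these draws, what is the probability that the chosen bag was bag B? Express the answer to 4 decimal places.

0.5544

Compute the likelihood of the observed sequence for each case: P(data | bag A) = (5/12)(7/12)(5/12) = 0.10127; P(data | bag B) = (3/10)(7/10)(3/10) = 0.063.
Multiplying each by its prior: 1/3 · 0.10127 = 0.033758, 2/3 · 0.063 = 0.042; these sum to 0.075758.
By Bayes' rule, P(bag B | data) = (0.042) / (0.075758) = 0.5544.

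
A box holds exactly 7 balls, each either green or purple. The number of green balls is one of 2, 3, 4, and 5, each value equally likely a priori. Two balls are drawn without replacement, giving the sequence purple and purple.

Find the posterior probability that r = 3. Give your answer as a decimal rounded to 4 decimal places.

0.3000

The likelihood of the observed sequence under each hypothesis: P(data | r = 2) = (5/7)(4/6) = 10/21; P(data | r = 3) = (4/7)(3/6) = 2/7; P(data | r = 4) = (3/7)(2/6) = 1/7; P(data | r = 5) = (2/7)(1/6) = 1/21.
Weighting by the prior gives 1/4 · 10/21 = 5/42, 1/4 · 2/7 = 1/14, 1/4 · 1/7 = 1/28, 1/4 · 1/21 = 1/84; summing to 5/21.
By Bayes' rule, P(r = 3 | data) = (1/14) / (5/21) = 3/10.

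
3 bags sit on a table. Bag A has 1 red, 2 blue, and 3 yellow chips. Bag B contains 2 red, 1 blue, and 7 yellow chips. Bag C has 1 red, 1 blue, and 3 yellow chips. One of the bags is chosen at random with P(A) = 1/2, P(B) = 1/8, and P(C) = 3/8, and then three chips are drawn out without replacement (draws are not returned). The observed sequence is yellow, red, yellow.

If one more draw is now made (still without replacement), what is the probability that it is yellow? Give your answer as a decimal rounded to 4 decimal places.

0.4865

The likelihood of the observed sequence under each hypothesis: P(data | bag A) = (3/6)(1/5)(2/4) = 1/20; P(data | bag B) = (7/10)(2/9)(6/8) = 7/60; P(data | bag C) = (3/5)(1/4)(2/3) = 1/10.
Multiplying each by its prior: 1/2 · 1/20 = 1/40, 1/8 · 7/60 = 7/480, 3/8 · 1/10 = 3/80; these sum to 37/480.
The posterior is then P(bag A | data) = 12/37, P(bag B | data) = 7/37, P(bag C | data) = 18/37.
The predictive probability is P(yellow next | data) = (1/3)(12/37) + (5/7)(7/37) + (1/2)(18/37) = 18/37.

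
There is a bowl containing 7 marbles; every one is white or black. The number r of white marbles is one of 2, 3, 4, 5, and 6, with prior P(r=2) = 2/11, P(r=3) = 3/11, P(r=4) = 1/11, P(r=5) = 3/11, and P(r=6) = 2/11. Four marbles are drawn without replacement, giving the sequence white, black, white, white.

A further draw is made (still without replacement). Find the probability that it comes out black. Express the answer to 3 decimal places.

The likelihood of the observed sequence under each hypothesis: P(data | r = 2) = (2/7)(5/6)(1/5)(0/4) = 0; P(data | r = 3) = (3/7)(4/6)(2/5)(1/4) = 1/35; P(data | r = 4) = (4/7)(3/6)(3/5)(2/4) = 3/35; P(data | r = 5) = (5/7)(2/6)(4/5)(3/4) = 1/7; P(data | r = 6) = (6/7)(1/6)(5/5)(4/4) = 1/7.
Multiplying each by its prior: 2/11 · 0 = 0, 3/11 · 1/35 = 3/385, 1/11 · 3/35 = 3/385, 3/11 · 1/7 = 3/77, 2/11 · 1/7 = 2/77; these sum to 31/385.
The posterior is then P(r = 2 | data) = 0, P(r = 3 | data) = 3/31, P(r = 4 | data) = 3/31, P(r = 5 | data) = 15/31, P(r = 6 | data) = 10/31.
The predictive probability is P(black next | data) = (1)(3/31) + (2/3)(3/31) + (1/3)(15/31) + (0)(10/31) = 10/31.

0.323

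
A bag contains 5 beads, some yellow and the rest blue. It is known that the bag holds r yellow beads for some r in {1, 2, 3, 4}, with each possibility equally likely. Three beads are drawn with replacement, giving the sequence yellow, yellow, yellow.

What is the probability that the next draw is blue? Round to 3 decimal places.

Compute the likelihood of the observed sequence for each case: P(data | r = 1) = (1/5)(1/5)(1/5) = 1/125; P(data | r = 2) = (2/5)(2/5)(2/5) = 8/125; P(data | r = 3) = (3/5)(3/5)(3/5) = 27/125; P(data | r = 4) = (4/5)(4/5)(4/5) = 64/125.
Multiplying each by its prior: 1/4 · 1/125 = 1/500, 1/4 · 8/125 = 2/125, 1/4 · 27/125 = 27/500, 1/4 · 64/125 = 16/125; summing to 1/5.
Normalising, the posterior is P(r = 1 | data) = 1/100, P(r = 2 | data) = 2/25, P(r = 3 | data) = 27/100, P(r = 4 | data) = 16/25.
So P(blue next | data) = Σ P(blue next | H) P(H | data) = (4/5)(1/100) + (3/5)(2/25) + (2/5)(27/100) + (1/5)(16/25) = 73/250.

0.292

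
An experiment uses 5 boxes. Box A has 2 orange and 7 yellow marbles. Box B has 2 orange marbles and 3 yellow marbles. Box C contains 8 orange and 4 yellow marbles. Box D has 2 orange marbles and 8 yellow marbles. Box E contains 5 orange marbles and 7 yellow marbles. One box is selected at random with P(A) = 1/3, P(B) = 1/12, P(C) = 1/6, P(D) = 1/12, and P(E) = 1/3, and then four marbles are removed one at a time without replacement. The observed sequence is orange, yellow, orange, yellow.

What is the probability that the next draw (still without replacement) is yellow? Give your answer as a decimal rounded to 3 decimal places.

0.697

The likelihood of the observed sequence under each hypothesis: P(data | box A) = (2/9)(7/8)(1/7)(6/6) = 0.027778; P(data | box B) = (2/5)(3/4)(1/3)(2/2) = 0.1; P(data | box C) = (8/12)(4/11)(7/10)(3/9) = 0.056566; P(data | box D) = (2/10)(8/9)(1/8)(7/7) = 0.022222; P(data | box E) = (5/12)(7/11)(4/10)(6/9) = 0.070707.
Weighting by the prior gives 1/3 · 0.027778 = 0.0092593, 1/12 · 0.1 = 0.0083333, 1/6 · 0.056566 = 0.0094276, 1/12 · 0.022222 = 0.0018519, 1/3 · 0.070707 = 0.023569; these sum to 0.052441.
Normalising, the posterior is P(box A | data) = 0.17657, P(box B | data) = 0.15891, P(box C | data) = 0.17978, P(box D | data) = 0.035313, P(box E | data) = 0.44944.
Averaging over the posterior, P(yellow next | data) = (1)(0.17657) + (1)(0.15891) + (1/4)(0.17978) + (1)(0.035313) + (5/8)(0.44944) = 0.69663.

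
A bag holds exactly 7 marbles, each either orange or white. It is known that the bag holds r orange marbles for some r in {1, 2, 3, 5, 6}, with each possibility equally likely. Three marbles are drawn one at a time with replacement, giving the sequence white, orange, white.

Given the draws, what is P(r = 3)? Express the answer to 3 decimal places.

0.300

For each hypothesis, P(data | H) works out to: P(data | r = 1) = (6/7)(1/7)(6/7) = 0.10496; P(data | r = 2) = (5/7)(2/7)(5/7) = 0.14577; P(data | r = 3) = (4/7)(3/7)(4/7) = 0.13994; P(data | r = 5) = (2/7)(5/7)(2/7) = 0.058309; P(data | r = 6) = (1/7)(6/7)(1/7) = 0.017493.
Weighting by the prior gives 1/5 · 0.10496 = 0.020991, 1/5 · 0.14577 = 0.029155, 1/5 · 0.13994 = 0.027988, 1/5 · 0.058309 = 0.011662, 1/5 · 0.017493 = 0.0034985; with total 0.093294.
So P(r = 3 | data) = (0.027988) / (0.093294) = 0.3.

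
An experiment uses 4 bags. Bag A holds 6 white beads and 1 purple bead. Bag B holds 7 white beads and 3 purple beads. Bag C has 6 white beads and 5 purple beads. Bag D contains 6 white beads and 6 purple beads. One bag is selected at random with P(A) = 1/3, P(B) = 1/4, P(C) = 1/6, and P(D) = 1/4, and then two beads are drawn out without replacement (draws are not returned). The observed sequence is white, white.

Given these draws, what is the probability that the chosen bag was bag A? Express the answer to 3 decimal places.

0.521

For each hypothesis, P(data | H) works out to: P(data | bag A) = (6/7)(5/6) = 0.71429; P(data | bag B) = (7/10)(6/9) = 0.46667; P(data | bag C) = (6/11)(5/10) = 0.27273; P(data | bag D) = (6/12)(5/11) = 0.22727.
The prior-weighted likelihoods are 1/3 · 0.71429 = 0.2381, 1/4 · 0.46667 = 0.11667, 1/6 · 0.27273 = 0.045455, 1/4 · 0.22727 = 0.056818; summing to 0.45703.
So P(bag A | data) = (0.2381) / (0.45703) = 0.52096.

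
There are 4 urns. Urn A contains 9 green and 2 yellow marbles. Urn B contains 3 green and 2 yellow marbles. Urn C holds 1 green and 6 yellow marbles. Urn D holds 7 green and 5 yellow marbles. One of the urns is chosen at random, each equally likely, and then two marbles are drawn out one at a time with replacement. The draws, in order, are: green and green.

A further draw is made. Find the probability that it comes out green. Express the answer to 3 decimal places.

0.694

The likelihood of the observed sequence under each hypothesis: P(data | urn A) = (9/11)(9/11) = 0.66942; P(data | urn B) = (3/5)(3/5) = 0.36; P(data | urn C) = (1/7)(1/7) = 0.020408; P(data | urn D) = (7/12)(7/12) = 0.34028.
Multiplying each by its prior: 1/4 · 0.66942 = 0.16736, 1/4 · 0.36 = 0.09, 1/4 · 0.020408 = 0.005102, 1/4 · 0.34028 = 0.085069; these sum to 0.34753.
The posterior is then P(urn A | data) = 0.48156, P(urn B | data) = 0.25897, P(urn C | data) = 0.014681, P(urn D | data) = 0.24479.
Averaging over the posterior, P(green next | data) = (9/11)(0.48156) + (3/5)(0.25897) + (1/7)(0.014681) + (7/12)(0.24479) = 0.69428.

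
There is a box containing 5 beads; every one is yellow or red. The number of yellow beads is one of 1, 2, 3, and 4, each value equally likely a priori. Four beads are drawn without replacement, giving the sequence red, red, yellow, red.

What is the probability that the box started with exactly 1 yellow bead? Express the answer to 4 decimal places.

The likelihood of the observed sequence under each hypothesis: P(data | r = 1) = (4/5)(3/4)(1/3)(2/2) = 1/5; P(data | r = 2) = (3/5)(2/4)(2/3)(1/2) = 1/10; P(data | r = 3) = (2/5)(1/4)(3/3)(0/2) = 0; P(data | r = 4) = (1/5)(0/4) = 0.
Multiplying each by its prior: 1/4 · 1/5 = 1/20, 1/4 · 1/10 = 1/40, 1/4 · 0 = 0, 1/4 · 0 = 0; summing to 3/40.
So P(r = 1 | data) = (1/20) / (3/40) = 2/3.

0.6667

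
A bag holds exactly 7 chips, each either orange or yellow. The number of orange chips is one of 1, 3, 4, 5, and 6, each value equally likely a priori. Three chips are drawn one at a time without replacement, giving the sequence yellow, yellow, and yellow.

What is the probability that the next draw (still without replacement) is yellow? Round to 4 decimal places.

For each hypothesis, P(data | H) works out to: P(data | r = 1) = (6/7)(5/6)(4/5) = 4/7; P(data | r = 3) = (4/7)(3/6)(2/5) = 4/35; P(data | r = 4) = (3/7)(2/6)(1/5) = 1/35; P(data | r = 5) = (2/7)(1/6)(0/5) = 0; P(data | r = 6) = (1/7)(0/6) = 0.
Weighting by the prior gives 1/5 · 4/7 = 4/35, 1/5 · 4/35 = 4/175, 1/5 · 1/35 = 1/175, 1/5 · 0 = 0, 1/5 · 0 = 0; these sum to 1/7.
Normalising, the posterior is P(r = 1 | data) = 4/5, P(r = 3 | data) = 4/25, P(r = 4 | data) = 1/25, P(r = 5 | data) = 0, P(r = 6 | data) = 0.
So P(yellow next | data) = Σ P(yellow next | H) P(H | data) = (3/4)(4/5) + (1/4)(4/25) + (0)(1/25) = 16/25.

0.6400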